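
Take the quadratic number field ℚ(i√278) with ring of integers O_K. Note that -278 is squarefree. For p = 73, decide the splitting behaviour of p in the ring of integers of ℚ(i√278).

d = -278 ≡ 2 (mod 4), so O_K = ℤ[√-278] and disc(K) = 4d = -1112.
disc(K) = -1112 is not divisible by 73; 73 is unramified.
Euler's criterion: (-278)^36 mod 73 = 72. Thus (-278|73) = -1.
d is a non-residue mod p, hence 73 remains inert in O_K.

inert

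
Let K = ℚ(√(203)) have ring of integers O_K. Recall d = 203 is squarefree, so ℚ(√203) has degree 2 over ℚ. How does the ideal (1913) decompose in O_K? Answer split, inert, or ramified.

d = 203 ≡ 3 (mod 4), so O_K = ℤ[√203] and disc(K) = 4d = 812.
1913 ∤ 812, so 1913 is unramified.
Euler's criterion: 203^956 mod 1913 = 1. Thus (203|1913) = 1.
(203/1913) = 1, so 1913 splits.

1913 splits in O_K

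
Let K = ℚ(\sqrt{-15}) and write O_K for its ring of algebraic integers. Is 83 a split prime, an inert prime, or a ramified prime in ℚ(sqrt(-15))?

-15 mod 4 = 1, hence disc K = -15 and O_K = ℤ[(1+√-15)/2].
disc(K) = -15 is not divisible by 83; 83 is unramified.
Legendre symbol by Euler's criterion: (-15/83) ≡ (-15)^41 ≡ 1 (mod 83), i.e. (-15/83) = 1.
(-15/83) = 1, so 83 splits.

p splits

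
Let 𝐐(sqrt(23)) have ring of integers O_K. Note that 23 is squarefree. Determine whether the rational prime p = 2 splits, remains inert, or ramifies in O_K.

d = 23 ≡ 3 (mod 4), so O_K = ℤ[√23] and disc(K) = 4d = 92.
disc(K) = 92 = 2·46, so p = 2 is ramified.

ramified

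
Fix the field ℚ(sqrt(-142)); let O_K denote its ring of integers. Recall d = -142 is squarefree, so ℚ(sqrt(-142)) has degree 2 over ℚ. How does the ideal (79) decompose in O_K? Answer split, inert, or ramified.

split

Since -142 ≢ 1 mod 4, the ring of integers is ℤ[√-142] with discriminant 4·(-142) = -568.
disc(K) = -568 is not divisible by 79; 79 is unramified.
(-142/79) = 16^39 mod 79 = 1, giving Legendre symbol 1.
Legendre symbol 1 ⇒ 79 is split.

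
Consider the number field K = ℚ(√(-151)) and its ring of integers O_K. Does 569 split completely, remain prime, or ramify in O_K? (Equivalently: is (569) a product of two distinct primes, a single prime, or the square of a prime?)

p splits

Since -151 ≡ 1 mod 4, the ring of integers is ℤ[(1+√-151)/2] with discriminant -151.
disc(K) = -151 is not divisible by 569; 569 is unramified.
Compute (-151/569) via Euler: 418^((569-1)/2) mod 569 = 1, so (-151/569) = 1.
d is a quadratic residue mod p, hence 569 splits in O_K.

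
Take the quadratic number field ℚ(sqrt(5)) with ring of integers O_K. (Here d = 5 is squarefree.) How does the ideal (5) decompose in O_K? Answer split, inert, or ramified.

5 mod 4 = 1, hence disc K = 5 and O_K = ℤ[(1+√5)/2].
disc(K) = 5 = 5·1, so p = 5 is ramified.

p ramifies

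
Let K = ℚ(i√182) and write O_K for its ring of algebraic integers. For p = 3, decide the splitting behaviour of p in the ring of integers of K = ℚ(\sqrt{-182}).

p splits

Since -182 ≢ 1 mod 4, the ring of integers is ℤ[√-182] with discriminant 4·(-182) = -728.
disc(K) = -728 is not divisible by 3; 3 is unramified.
(-182/3) = 1^1 mod 3 = 1, giving Legendre symbol 1.
d is a quadratic residue mod p, hence 3 splits in O_K.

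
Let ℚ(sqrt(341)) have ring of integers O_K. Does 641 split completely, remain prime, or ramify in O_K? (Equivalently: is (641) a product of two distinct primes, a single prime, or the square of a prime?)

inert — (641) stays prime in O_K

Since 341 ≡ 1 mod 4, the ring of integers is ℤ[(1+√341)/2] with discriminant 341.
disc(K) = 341 is not divisible by 641; 641 is unramified.
(341/641) = 341^320 mod 641 = 640, giving Legendre symbol -1.
(341/641) = -1, so 641 is inert.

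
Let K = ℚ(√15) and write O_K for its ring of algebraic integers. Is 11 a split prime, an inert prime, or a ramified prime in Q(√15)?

11 splits in O_K

15 mod 4 = 3, hence disc K = 4·15 = 60 and O_K = ℤ[√15].
disc(K) = 60 is not divisible by 11; 11 is unramified.
Legendre symbol by Euler's criterion: (15/11) ≡ 15^5 ≡ 1 (mod 11), i.e. (15/11) = 1.
d is a quadratic residue mod p, hence 11 splits in O_K.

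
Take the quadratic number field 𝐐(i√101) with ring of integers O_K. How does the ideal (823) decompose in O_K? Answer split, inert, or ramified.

823 splits in O_K

Since -101 ≢ 1 mod 4, the ring of integers is ℤ[√-101] with discriminant 4·(-101) = -404.
Since gcd(823, -404) = 1 the prime 823 does not ramify.
Euler's criterion: (-101)^411 mod 823 = 1. Thus (-101|823) = 1.
(-101/823) = 1, so 823 splits.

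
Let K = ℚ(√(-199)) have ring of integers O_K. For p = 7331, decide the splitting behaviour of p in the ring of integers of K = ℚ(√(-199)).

remains prime (inert)

-199 mod 4 = 1, hence disc K = -199 and O_K = ℤ[(1+√-199)/2].
7331 ∤ -199, so 7331 is unramified.
Legendre symbol by Euler's criterion: (-199/7331) ≡ (-199)^3665 ≡ 7330 (mod 7331), i.e. (-199/7331) = -1.
(-199/7331) = -1, so 7331 is inert.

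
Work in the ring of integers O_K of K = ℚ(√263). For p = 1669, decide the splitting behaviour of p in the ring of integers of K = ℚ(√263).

p is inert

d = 263 ≡ 3 (mod 4), so O_K = ℤ[√263] and disc(K) = 4d = 1052.
Since gcd(1669, 1052) = 1 the prime 1669 does not ramify.
Euler's criterion: 263^834 mod 1669 = 1668. Thus (263|1669) = -1.
(263/1669) = -1, so 1669 is inert.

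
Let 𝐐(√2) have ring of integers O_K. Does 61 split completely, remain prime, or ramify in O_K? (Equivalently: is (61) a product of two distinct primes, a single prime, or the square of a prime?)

2 mod 4 = 2, hence disc K = 4·2 = 8 and O_K = ℤ[√2].
61 ∤ 8, so 61 is unramified.
Compute (2/61) via Euler: 2^((61-1)/2) mod 61 = 60, so (2/61) = -1.
(2/61) = -1, so 61 is inert.

p is inert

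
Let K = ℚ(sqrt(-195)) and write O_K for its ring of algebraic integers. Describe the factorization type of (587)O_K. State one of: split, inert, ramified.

-195 mod 4 = 1, hence disc K = -195 and O_K = ℤ[(1+√-195)/2].
disc(K) = -195 is not divisible by 587; 587 is unramified.
(-195/587) = 392^293 mod 587 = 586, giving Legendre symbol -1.
(-195/587) = -1, so 587 is inert.

remains prime (inert)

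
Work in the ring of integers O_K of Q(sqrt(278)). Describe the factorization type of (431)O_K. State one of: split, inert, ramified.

278 mod 4 = 2, hence disc K = 4·278 = 1112 and O_K = ℤ[√278].
431 ∤ 1112, so 431 is unramified.
Compute (278/431) via Euler: 278^((431-1)/2) mod 431 = 1, so (278/431) = 1.
d is a quadratic residue mod p, hence 431 splits in O_K.

p splits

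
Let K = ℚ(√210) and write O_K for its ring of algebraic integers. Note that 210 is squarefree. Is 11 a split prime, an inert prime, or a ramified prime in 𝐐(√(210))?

splits completely

d = 210 ≡ 2 (mod 4), so O_K = ℤ[√210] and disc(K) = 4d = 840.
11 ∤ 840, so 11 is unramified.
(210/11) = 1^5 mod 11 = 1, giving Legendre symbol 1.
Legendre symbol 1 ⇒ 11 is split.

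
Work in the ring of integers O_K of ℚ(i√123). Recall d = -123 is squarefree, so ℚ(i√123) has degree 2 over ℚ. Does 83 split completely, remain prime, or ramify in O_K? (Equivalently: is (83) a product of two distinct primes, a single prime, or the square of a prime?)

-123 mod 4 = 1, hence disc K = -123 and O_K = ℤ[(1+√-123)/2].
Since gcd(83, -123) = 1 the prime 83 does not ramify.
(-123/83) = 43^41 mod 83 = 82, giving Legendre symbol -1.
Legendre symbol -1 ⇒ 83 is inert.

p is inert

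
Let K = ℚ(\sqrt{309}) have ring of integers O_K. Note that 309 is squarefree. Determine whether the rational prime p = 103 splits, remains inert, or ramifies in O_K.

ramifies in O_K

Since 309 ≡ 1 mod 4, the ring of integers is ℤ[(1+√309)/2] with discriminant 309.
103 divides disc(K) = 309, so 103 ramifies.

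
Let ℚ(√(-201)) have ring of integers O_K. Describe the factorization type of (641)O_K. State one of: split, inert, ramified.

p splits

Since -201 ≢ 1 mod 4, the ring of integers is ℤ[√-201] with discriminant 4·(-201) = -804.
641 ∤ -804, so 641 is unramified.
Euler's criterion: (-201)^320 mod 641 = 1. Thus (-201|641) = 1.
d is a quadratic residue mod p, hence 641 splits in O_K.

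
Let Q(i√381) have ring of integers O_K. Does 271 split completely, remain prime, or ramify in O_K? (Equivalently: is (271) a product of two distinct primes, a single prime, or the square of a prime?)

inert

-381 mod 4 = 3, hence disc K = 4·(-381) = -1524 and O_K = ℤ[√-381].
Since gcd(271, -1524) = 1 the prime 271 does not ramify.
Legendre symbol by Euler's criterion: (-381/271) ≡ (-381)^135 ≡ 270 (mod 271), i.e. (-381/271) = -1.
Legendre symbol -1 ⇒ 271 is inert.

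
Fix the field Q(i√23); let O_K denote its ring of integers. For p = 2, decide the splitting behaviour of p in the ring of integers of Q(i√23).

Since -23 ≡ 1 mod 4, the ring of integers is ℤ[(1+√-23)/2] with discriminant -23.
2 ∤ -23, so 2 is unramified.
Checking d mod 8: -23 ≡ 1. Hence 2 is split in O_K.

splits completely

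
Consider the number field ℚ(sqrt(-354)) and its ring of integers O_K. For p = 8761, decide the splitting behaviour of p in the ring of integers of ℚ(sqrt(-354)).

8761 splits in O_K

d = -354 ≡ 2 (mod 4), so O_K = ℤ[√-354] and disc(K) = 4d = -1416.
disc(K) = -1416 is not divisible by 8761; 8761 is unramified.
Legendre symbol by Euler's criterion: (-354/8761) ≡ (-354)^4380 ≡ 1 (mod 8761), i.e. (-354/8761) = 1.
(-354/8761) = 1, so 8761 splits.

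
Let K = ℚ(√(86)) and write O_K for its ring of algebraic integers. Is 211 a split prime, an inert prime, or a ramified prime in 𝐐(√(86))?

Since 86 ≢ 1 mod 4, the ring of integers is ℤ[√86] with discriminant 4·86 = 344.
Since gcd(211, 344) = 1 the prime 211 does not ramify.
Euler's criterion: 86^105 mod 211 = 210. Thus (86|211) = -1.
(86/211) = -1, so 211 is inert.

remains prime (inert)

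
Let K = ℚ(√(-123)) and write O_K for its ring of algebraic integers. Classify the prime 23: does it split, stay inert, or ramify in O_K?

Since -123 ≡ 1 mod 4, the ring of integers is ℤ[(1+√-123)/2] with discriminant -123.
Since gcd(23, -123) = 1 the prime 23 does not ramify.
Compute (-123/23) via Euler: 15^((23-1)/2) mod 23 = 22, so (-123/23) = -1.
Legendre symbol -1 ⇒ 23 is inert.

inert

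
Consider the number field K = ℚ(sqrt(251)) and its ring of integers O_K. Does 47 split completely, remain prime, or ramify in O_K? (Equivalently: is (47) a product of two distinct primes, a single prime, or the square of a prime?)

47 splits in O_K

d = 251 ≡ 3 (mod 4), so O_K = ℤ[√251] and disc(K) = 4d = 1004.
disc(K) = 1004 is not divisible by 47; 47 is unramified.
(251/47) = 16^23 mod 47 = 1, giving Legendre symbol 1.
Legendre symbol 1 ⇒ 47 is split.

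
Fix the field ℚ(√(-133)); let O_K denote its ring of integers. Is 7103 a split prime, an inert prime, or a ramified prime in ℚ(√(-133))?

7103 splits in O_K

Since -133 ≢ 1 mod 4, the ring of integers is ℤ[√-133] with discriminant 4·(-133) = -532.
Since gcd(7103, -532) = 1 the prime 7103 does not ramify.
Compute (-133/7103) via Euler: 6970^((7103-1)/2) mod 7103 = 1, so (-133/7103) = 1.
d is a quadratic residue mod p, hence 7103 splits in O_K.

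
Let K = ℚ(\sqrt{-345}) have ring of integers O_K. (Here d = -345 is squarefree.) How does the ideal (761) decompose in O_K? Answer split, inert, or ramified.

d = -345 ≡ 3 (mod 4), so O_K = ℤ[√-345] and disc(K) = 4d = -1380.
761 ∤ -1380, so 761 is unramified.
Legendre symbol by Euler's criterion: (-345/761) ≡ (-345)^380 ≡ 760 (mod 761), i.e. (-345/761) = -1.
(-345/761) = -1, so 761 is inert.

inert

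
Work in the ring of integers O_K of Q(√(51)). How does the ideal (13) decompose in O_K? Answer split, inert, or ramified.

split — (13) = 𝔭₁𝔭₂ with 𝔭₁ ≠ 𝔭₂

51 mod 4 = 3, hence disc K = 4·51 = 204 and O_K = ℤ[√51].
Since gcd(13, 204) = 1 the prime 13 does not ramify.
Legendre symbol by Euler's criterion: (51/13) ≡ 51^6 ≡ 1 (mod 13), i.e. (51/13) = 1.
Legendre symbol 1 ⇒ 13 is split.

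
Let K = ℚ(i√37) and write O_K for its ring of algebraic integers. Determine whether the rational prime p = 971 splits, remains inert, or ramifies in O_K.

971 remains inert

Since -37 ≢ 1 mod 4, the ring of integers is ℤ[√-37] with discriminant 4·(-37) = -148.
disc(K) = -148 is not divisible by 971; 971 is unramified.
Euler's criterion: (-37)^485 mod 971 = 970. Thus (-37|971) = -1.
Legendre symbol -1 ⇒ 971 is inert.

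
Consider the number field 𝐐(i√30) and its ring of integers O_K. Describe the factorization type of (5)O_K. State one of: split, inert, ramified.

d = -30 ≡ 2 (mod 4), so O_K = ℤ[√-30] and disc(K) = 4d = -120.
5 divides disc(K) = -120, so 5 ramifies.

ramifies in O_K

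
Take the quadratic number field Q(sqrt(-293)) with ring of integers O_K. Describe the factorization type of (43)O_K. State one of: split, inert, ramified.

d = -293 ≡ 3 (mod 4), so O_K = ℤ[√-293] and disc(K) = 4d = -1172.
disc(K) = -1172 is not divisible by 43; 43 is unramified.
Euler's criterion: (-293)^21 mod 43 = 42. Thus (-293|43) = -1.
d is a non-residue mod p, hence 43 remains inert in O_K.

43 remains inert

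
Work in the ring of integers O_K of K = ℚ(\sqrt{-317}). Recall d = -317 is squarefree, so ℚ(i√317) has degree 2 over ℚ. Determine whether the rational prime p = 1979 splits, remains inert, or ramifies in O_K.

-317 mod 4 = 3, hence disc K = 4·(-317) = -1268 and O_K = ℤ[√-317].
disc(K) = -1268 is not divisible by 1979; 1979 is unramified.
Euler's criterion: (-317)^989 mod 1979 = 1978. Thus (-317|1979) = -1.
Legendre symbol -1 ⇒ 1979 is inert.

inert — (1979) stays prime in O_K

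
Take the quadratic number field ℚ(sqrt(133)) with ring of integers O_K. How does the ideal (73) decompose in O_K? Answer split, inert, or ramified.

133 mod 4 = 1, hence disc K = 133 and O_K = ℤ[(1+√133)/2].
73 ∤ 133, so 73 is unramified.
Legendre symbol by Euler's criterion: (133/73) ≡ 133^36 ≡ 72 (mod 73), i.e. (133/73) = -1.
Legendre symbol -1 ⇒ 73 is inert.

73 remains inert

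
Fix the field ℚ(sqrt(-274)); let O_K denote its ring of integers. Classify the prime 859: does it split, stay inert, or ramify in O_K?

splits completely

d = -274 ≡ 2 (mod 4), so O_K = ℤ[√-274] and disc(K) = 4d = -1096.
disc(K) = -1096 is not divisible by 859; 859 is unramified.
(-274/859) = 585^429 mod 859 = 1, giving Legendre symbol 1.
Legendre symbol 1 ⇒ 859 is split.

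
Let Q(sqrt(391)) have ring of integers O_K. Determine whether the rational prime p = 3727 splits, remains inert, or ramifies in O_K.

Since 391 ≢ 1 mod 4, the ring of integers is ℤ[√391] with discriminant 4·391 = 1564.
disc(K) = 1564 is not divisible by 3727; 3727 is unramified.
Legendre symbol by Euler's criterion: (391/3727) ≡ 391^1863 ≡ 3726 (mod 3727), i.e. (391/3727) = -1.
(391/3727) = -1, so 3727 is inert.

remains prime (inert)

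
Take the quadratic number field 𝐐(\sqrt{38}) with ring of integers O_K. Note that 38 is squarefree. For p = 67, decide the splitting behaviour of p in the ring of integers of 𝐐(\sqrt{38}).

38 mod 4 = 2, hence disc K = 4·38 = 152 and O_K = ℤ[√38].
disc(K) = 152 is not divisible by 67; 67 is unramified.
Legendre symbol by Euler's criterion: (38/67) ≡ 38^33 ≡ 66 (mod 67), i.e. (38/67) = -1.
Legendre symbol -1 ⇒ 67 is inert.

67 remains inert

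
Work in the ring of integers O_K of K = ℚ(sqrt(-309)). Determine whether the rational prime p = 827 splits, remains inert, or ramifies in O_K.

d = -309 ≡ 3 (mod 4), so O_K = ℤ[√-309] and disc(K) = 4d = -1236.
827 ∤ -1236, so 827 is unramified.
Compute (-309/827) via Euler: 518^((827-1)/2) mod 827 = 826, so (-309/827) = -1.
d is a non-residue mod p, hence 827 remains inert in O_K.

inert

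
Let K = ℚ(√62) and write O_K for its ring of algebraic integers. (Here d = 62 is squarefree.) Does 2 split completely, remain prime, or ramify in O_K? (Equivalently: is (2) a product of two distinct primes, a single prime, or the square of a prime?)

d = 62 ≡ 2 (mod 4), so O_K = ℤ[√62] and disc(K) = 4d = 248.
Ramification test: 2 | 248. The prime 2 ramifies in K.

ramifies in O_K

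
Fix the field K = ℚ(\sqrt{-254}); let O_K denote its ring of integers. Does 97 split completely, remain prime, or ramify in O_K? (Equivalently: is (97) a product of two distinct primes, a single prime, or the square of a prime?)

-254 mod 4 = 2, hence disc K = 4·(-254) = -1016 and O_K = ℤ[√-254].
disc(K) = -1016 is not divisible by 97; 97 is unramified.
Compute (-254/97) via Euler: 37^((97-1)/2) mod 97 = 96, so (-254/97) = -1.
(-254/97) = -1, so 97 is inert.

97 remains inert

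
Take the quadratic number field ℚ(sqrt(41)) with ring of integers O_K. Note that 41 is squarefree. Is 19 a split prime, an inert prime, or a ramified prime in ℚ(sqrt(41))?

inert

Since 41 ≡ 1 mod 4, the ring of integers is ℤ[(1+√41)/2] with discriminant 41.
Since gcd(19, 41) = 1 the prime 19 does not ramify.
Compute (41/19) via Euler: 3^((19-1)/2) mod 19 = 18, so (41/19) = -1.
d is a non-residue mod p, hence 19 remains inert in O_K.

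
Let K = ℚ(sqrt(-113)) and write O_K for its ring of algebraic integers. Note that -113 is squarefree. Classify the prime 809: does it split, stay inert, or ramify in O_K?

d = -113 ≡ 3 (mod 4), so O_K = ℤ[√-113] and disc(K) = 4d = -452.
disc(K) = -452 is not divisible by 809; 809 is unramified.
(-113/809) = 696^404 mod 809 = 1, giving Legendre symbol 1.
Legendre symbol 1 ⇒ 809 is split.

split — (809) = 𝔭₁𝔭₂ with 𝔭₁ ≠ 𝔭₂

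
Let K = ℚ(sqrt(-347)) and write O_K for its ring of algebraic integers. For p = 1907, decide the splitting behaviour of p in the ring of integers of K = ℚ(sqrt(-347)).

-347 mod 4 = 1, hence disc K = -347 and O_K = ℤ[(1+√-347)/2].
Since gcd(1907, -347) = 1 the prime 1907 does not ramify.
Compute (-347/1907) via Euler: 1560^((1907-1)/2) mod 1907 = 1, so (-347/1907) = 1.
Legendre symbol 1 ⇒ 1907 is split.

splits completely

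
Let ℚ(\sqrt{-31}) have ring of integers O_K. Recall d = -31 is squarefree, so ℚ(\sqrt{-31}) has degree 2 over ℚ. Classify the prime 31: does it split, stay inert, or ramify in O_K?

ramified

Since -31 ≡ 1 mod 4, the ring of integers is ℤ[(1+√-31)/2] with discriminant -31.
disc(K) = -31 = 31·(-1), so p = 31 is ramified.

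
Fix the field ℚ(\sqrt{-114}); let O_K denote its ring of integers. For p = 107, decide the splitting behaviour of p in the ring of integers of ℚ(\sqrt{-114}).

Since -114 ≢ 1 mod 4, the ring of integers is ℤ[√-114] with discriminant 4·(-114) = -456.
107 ∤ -456, so 107 is unramified.
Legendre symbol by Euler's criterion: (-114/107) ≡ (-114)^53 ≡ 1 (mod 107), i.e. (-114/107) = 1.
d is a quadratic residue mod p, hence 107 splits in O_K.

splits completely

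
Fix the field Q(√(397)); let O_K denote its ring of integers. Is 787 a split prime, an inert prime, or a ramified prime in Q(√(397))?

Since 397 ≡ 1 mod 4, the ring of integers is ℤ[(1+√397)/2] with discriminant 397.
787 ∤ 397, so 787 is unramified.
Compute (397/787) via Euler: 397^((787-1)/2) mod 787 = 786, so (397/787) = -1.
(397/787) = -1, so 787 is inert.

787 remains inert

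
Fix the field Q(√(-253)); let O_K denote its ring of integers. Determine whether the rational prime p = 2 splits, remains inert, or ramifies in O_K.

d = -253 ≡ 3 (mod 4), so O_K = ℤ[√-253] and disc(K) = 4d = -1012.
2 divides disc(K) = -1012, so 2 ramifies.

2 is ramified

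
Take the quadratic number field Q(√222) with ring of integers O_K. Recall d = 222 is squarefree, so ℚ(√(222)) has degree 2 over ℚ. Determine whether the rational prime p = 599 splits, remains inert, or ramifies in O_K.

Since 222 ≢ 1 mod 4, the ring of integers is ℤ[√222] with discriminant 4·222 = 888.
599 ∤ 888, so 599 is unramified.
Legendre symbol by Euler's criterion: (222/599) ≡ 222^299 ≡ 1 (mod 599), i.e. (222/599) = 1.
Legendre symbol 1 ⇒ 599 is split.

p splits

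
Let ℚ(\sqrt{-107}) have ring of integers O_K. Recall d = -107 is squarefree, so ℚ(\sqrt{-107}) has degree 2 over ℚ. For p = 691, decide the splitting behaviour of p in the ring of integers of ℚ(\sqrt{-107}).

split — (691) = 𝔭₁𝔭₂ with 𝔭₁ ≠ 𝔭₂

Since -107 ≡ 1 mod 4, the ring of integers is ℤ[(1+√-107)/2] with discriminant -107.
Since gcd(691, -107) = 1 the prime 691 does not ramify.
(-107/691) = 584^345 mod 691 = 1, giving Legendre symbol 1.
d is a quadratic residue mod p, hence 691 splits in O_K.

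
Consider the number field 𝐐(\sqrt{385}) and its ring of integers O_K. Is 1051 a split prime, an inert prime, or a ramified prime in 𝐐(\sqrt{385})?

d = 385 ≡ 1 (mod 4), so O_K = ℤ[(1+√385)/2] and disc(K) = d = 385.
Since gcd(1051, 385) = 1 the prime 1051 does not ramify.
(385/1051) = 385^525 mod 1051 = 1050, giving Legendre symbol -1.
(385/1051) = -1, so 1051 is inert.

1051 remains inert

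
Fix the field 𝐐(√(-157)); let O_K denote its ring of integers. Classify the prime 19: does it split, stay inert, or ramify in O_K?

d = -157 ≡ 3 (mod 4), so O_K = ℤ[√-157] and disc(K) = 4d = -628.
disc(K) = -628 is not divisible by 19; 19 is unramified.
(-157/19) = 14^9 mod 19 = 18, giving Legendre symbol -1.
(-157/19) = -1, so 19 is inert.

inert — (19) stays prime in O_K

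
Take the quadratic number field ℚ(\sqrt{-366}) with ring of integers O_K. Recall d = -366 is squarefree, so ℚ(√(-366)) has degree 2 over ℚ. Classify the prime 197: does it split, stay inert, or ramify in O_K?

197 splits in O_K

d = -366 ≡ 2 (mod 4), so O_K = ℤ[√-366] and disc(K) = 4d = -1464.
Since gcd(197, -1464) = 1 the prime 197 does not ramify.
Legendre symbol by Euler's criterion: (-366/197) ≡ (-366)^98 ≡ 1 (mod 197), i.e. (-366/197) = 1.
d is a quadratic residue mod p, hence 197 splits in O_K.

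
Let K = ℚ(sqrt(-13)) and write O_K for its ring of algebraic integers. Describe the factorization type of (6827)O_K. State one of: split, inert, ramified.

-13 mod 4 = 3, hence disc K = 4·(-13) = -52 and O_K = ℤ[√-13].
Since gcd(6827, -52) = 1 the prime 6827 does not ramify.
Legendre symbol by Euler's criterion: (-13/6827) ≡ (-13)^3413 ≡ 1 (mod 6827), i.e. (-13/6827) = 1.
Legendre symbol 1 ⇒ 6827 is split.

split — (6827) = 𝔭₁𝔭₂ with 𝔭₁ ≠ 𝔭₂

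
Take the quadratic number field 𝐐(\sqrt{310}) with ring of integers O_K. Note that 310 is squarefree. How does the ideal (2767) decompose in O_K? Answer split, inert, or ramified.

p splits

d = 310 ≡ 2 (mod 4), so O_K = ℤ[√310] and disc(K) = 4d = 1240.
disc(K) = 1240 is not divisible by 2767; 2767 is unramified.
Compute (310/2767) via Euler: 310^((2767-1)/2) mod 2767 = 1, so (310/2767) = 1.
(310/2767) = 1, so 2767 splits.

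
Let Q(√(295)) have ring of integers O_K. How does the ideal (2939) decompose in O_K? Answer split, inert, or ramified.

remains prime (inert)

295 mod 4 = 3, hence disc K = 4·295 = 1180 and O_K = ℤ[√295].
2939 ∤ 1180, so 2939 is unramified.
Euler's criterion: 295^1469 mod 2939 = 2938. Thus (295|2939) = -1.
d is a non-residue mod p, hence 2939 remains inert in O_K.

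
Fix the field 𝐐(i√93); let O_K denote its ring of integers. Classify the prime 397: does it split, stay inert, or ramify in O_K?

397 splits in O_K

-93 mod 4 = 3, hence disc K = 4·(-93) = -372 and O_K = ℤ[√-93].
disc(K) = -372 is not divisible by 397; 397 is unramified.
Euler's criterion: (-93)^198 mod 397 = 1. Thus (-93|397) = 1.
(-93/397) = 1, so 397 splits.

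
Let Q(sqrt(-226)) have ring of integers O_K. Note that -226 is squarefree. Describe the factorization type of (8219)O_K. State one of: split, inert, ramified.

splits completely

-226 mod 4 = 2, hence disc K = 4·(-226) = -904 and O_K = ℤ[√-226].
disc(K) = -904 is not divisible by 8219; 8219 is unramified.
Compute (-226/8219) via Euler: 7993^((8219-1)/2) mod 8219 = 1, so (-226/8219) = 1.
(-226/8219) = 1, so 8219 splits.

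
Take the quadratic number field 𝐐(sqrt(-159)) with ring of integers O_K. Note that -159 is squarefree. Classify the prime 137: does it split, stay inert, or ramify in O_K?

split — (137) = 𝔭₁𝔭₂ with 𝔭₁ ≠ 𝔭₂

-159 mod 4 = 1, hence disc K = -159 and O_K = ℤ[(1+√-159)/2].
disc(K) = -159 is not divisible by 137; 137 is unramified.
(-159/137) = 115^68 mod 137 = 1, giving Legendre symbol 1.
d is a quadratic residue mod p, hence 137 splits in O_K.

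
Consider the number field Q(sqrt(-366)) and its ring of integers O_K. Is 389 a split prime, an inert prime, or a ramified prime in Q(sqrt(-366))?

Since -366 ≢ 1 mod 4, the ring of integers is ℤ[√-366] with discriminant 4·(-366) = -1464.
Since gcd(389, -1464) = 1 the prime 389 does not ramify.
(-366/389) = 23^194 mod 389 = 388, giving Legendre symbol -1.
d is a non-residue mod p, hence 389 remains inert in O_K.

p is inert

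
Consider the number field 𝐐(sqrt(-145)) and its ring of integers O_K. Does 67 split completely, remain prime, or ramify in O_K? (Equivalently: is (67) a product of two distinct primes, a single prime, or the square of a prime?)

-145 mod 4 = 3, hence disc K = 4·(-145) = -580 and O_K = ℤ[√-145].
67 ∤ -580, so 67 is unramified.
Euler's criterion: (-145)^33 mod 67 = 1. Thus (-145|67) = 1.
d is a quadratic residue mod p, hence 67 splits in O_K.

splits completely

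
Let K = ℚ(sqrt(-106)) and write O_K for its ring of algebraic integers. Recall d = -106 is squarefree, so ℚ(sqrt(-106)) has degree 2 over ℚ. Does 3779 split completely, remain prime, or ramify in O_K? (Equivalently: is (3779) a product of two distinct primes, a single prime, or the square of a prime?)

-106 mod 4 = 2, hence disc K = 4·(-106) = -424 and O_K = ℤ[√-106].
disc(K) = -424 is not divisible by 3779; 3779 is unramified.
Euler's criterion: (-106)^1889 mod 3779 = 1. Thus (-106|3779) = 1.
(-106/3779) = 1, so 3779 splits.

split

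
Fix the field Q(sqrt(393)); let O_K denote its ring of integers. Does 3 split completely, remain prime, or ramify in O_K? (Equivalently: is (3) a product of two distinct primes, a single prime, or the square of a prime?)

393 mod 4 = 1, hence disc K = 393 and O_K = ℤ[(1+√393)/2].
Ramification test: 3 | 393. The prime 3 ramifies in K.

p ramifies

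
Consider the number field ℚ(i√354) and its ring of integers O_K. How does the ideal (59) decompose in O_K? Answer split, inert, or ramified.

Since -354 ≢ 1 mod 4, the ring of integers is ℤ[√-354] with discriminant 4·(-354) = -1416.
Ramification test: 59 | -1416. The prime 59 ramifies in K.

ramifies in O_K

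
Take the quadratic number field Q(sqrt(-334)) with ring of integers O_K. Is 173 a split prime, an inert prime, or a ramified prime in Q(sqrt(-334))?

Since -334 ≢ 1 mod 4, the ring of integers is ℤ[√-334] with discriminant 4·(-334) = -1336.
Since gcd(173, -1336) = 1 the prime 173 does not ramify.
Compute (-334/173) via Euler: 12^((173-1)/2) mod 173 = 172, so (-334/173) = -1.
d is a non-residue mod p, hence 173 remains inert in O_K.

inert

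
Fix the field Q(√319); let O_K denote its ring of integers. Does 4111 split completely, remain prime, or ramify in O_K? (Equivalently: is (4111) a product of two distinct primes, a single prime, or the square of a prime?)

Since 319 ≢ 1 mod 4, the ring of integers is ℤ[√319] with discriminant 4·319 = 1276.
disc(K) = 1276 is not divisible by 4111; 4111 is unramified.
(319/4111) = 319^2055 mod 4111 = 1, giving Legendre symbol 1.
d is a quadratic residue mod p, hence 4111 splits in O_K.

splits completely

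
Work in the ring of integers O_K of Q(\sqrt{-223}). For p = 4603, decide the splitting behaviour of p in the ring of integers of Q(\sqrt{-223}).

splits completely

-223 mod 4 = 1, hence disc K = -223 and O_K = ℤ[(1+√-223)/2].
Since gcd(4603, -223) = 1 the prime 4603 does not ramify.
Legendre symbol by Euler's criterion: (-223/4603) ≡ (-223)^2301 ≡ 1 (mod 4603), i.e. (-223/4603) = 1.
Legendre symbol 1 ⇒ 4603 is split.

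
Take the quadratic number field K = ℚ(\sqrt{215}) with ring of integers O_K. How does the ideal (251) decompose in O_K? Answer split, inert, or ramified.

215 mod 4 = 3, hence disc K = 4·215 = 860 and O_K = ℤ[√215].
disc(K) = 860 is not divisible by 251; 251 is unramified.
Compute (215/251) via Euler: 215^((251-1)/2) mod 251 = 250, so (215/251) = -1.
d is a non-residue mod p, hence 251 remains inert in O_K.

remains prime (inert)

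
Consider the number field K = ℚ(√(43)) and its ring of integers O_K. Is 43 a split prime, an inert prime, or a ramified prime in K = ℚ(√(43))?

Since 43 ≢ 1 mod 4, the ring of integers is ℤ[√43] with discriminant 4·43 = 172.
43 divides disc(K) = 172, so 43 ramifies.

ramified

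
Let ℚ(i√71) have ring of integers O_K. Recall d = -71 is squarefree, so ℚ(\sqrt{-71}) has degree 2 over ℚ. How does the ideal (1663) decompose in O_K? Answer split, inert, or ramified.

-71 mod 4 = 1, hence disc K = -71 and O_K = ℤ[(1+√-71)/2].
disc(K) = -71 is not divisible by 1663; 1663 is unramified.
Euler's criterion: (-71)^831 mod 1663 = 1. Thus (-71|1663) = 1.
Legendre symbol 1 ⇒ 1663 is split.

split — (1663) = 𝔭₁𝔭₂ with 𝔭₁ ≠ 𝔭₂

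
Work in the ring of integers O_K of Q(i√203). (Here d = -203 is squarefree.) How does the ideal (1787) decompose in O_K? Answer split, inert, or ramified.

inert — (1787) stays prime in O_K

Since -203 ≡ 1 mod 4, the ring of integers is ℤ[(1+√-203)/2] with discriminant -203.
disc(K) = -203 is not divisible by 1787; 1787 is unramified.
Euler's criterion: (-203)^893 mod 1787 = 1786. Thus (-203|1787) = -1.
(-203/1787) = -1, so 1787 is inert.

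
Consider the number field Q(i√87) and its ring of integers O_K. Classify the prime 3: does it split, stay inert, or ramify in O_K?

3 is ramified

-87 mod 4 = 1, hence disc K = -87 and O_K = ℤ[(1+√-87)/2].
Ramification test: 3 | -87. The prime 3 ramifies in K.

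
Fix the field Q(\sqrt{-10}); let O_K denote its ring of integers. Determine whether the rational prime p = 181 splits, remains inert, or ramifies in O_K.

-10 mod 4 = 2, hence disc K = 4·(-10) = -40 and O_K = ℤ[√-10].
181 ∤ -40, so 181 is unramified.
Euler's criterion: (-10)^90 mod 181 = 180. Thus (-10|181) = -1.
(-10/181) = -1, so 181 is inert.

inert — (181) stays prime in O_K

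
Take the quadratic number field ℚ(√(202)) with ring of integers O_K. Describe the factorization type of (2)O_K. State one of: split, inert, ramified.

2 is ramified

202 mod 4 = 2, hence disc K = 4·202 = 808 and O_K = ℤ[√202].
disc(K) = 808 = 2·404, so p = 2 is ramified.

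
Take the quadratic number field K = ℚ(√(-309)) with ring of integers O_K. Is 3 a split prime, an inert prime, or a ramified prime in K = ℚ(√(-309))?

p ramifies

Since -309 ≢ 1 mod 4, the ring of integers is ℤ[√-309] with discriminant 4·(-309) = -1236.
Ramification test: 3 | -1236. The prime 3 ramifies in K.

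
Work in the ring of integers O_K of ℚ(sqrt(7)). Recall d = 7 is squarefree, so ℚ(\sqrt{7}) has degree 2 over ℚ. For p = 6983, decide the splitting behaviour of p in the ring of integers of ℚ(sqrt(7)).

Since 7 ≢ 1 mod 4, the ring of integers is ℤ[√7] with discriminant 4·7 = 28.
Since gcd(6983, 28) = 1 the prime 6983 does not ramify.
Legendre symbol by Euler's criterion: (7/6983) ≡ 7^3491 ≡ 6982 (mod 6983), i.e. (7/6983) = -1.
d is a non-residue mod p, hence 6983 remains inert in O_K.

inert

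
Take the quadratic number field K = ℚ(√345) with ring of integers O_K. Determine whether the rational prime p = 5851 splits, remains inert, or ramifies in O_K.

Since 345 ≡ 1 mod 4, the ring of integers is ℤ[(1+√345)/2] with discriminant 345.
5851 ∤ 345, so 5851 is unramified.
Compute (345/5851) via Euler: 345^((5851-1)/2) mod 5851 = 1, so (345/5851) = 1.
(345/5851) = 1, so 5851 splits.

split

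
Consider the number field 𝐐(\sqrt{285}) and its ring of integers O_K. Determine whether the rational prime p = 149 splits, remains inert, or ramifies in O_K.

285 mod 4 = 1, hence disc K = 285 and O_K = ℤ[(1+√285)/2].
149 ∤ 285, so 149 is unramified.
Legendre symbol by Euler's criterion: (285/149) ≡ 285^74 ≡ 148 (mod 149), i.e. (285/149) = -1.
(285/149) = -1, so 149 is inert.

inert — (149) stays prime in O_K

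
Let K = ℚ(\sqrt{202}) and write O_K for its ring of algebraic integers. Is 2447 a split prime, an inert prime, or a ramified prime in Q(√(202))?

splits completely

Since 202 ≢ 1 mod 4, the ring of integers is ℤ[√202] with discriminant 4·202 = 808.
2447 ∤ 808, so 2447 is unramified.
Euler's criterion: 202^1223 mod 2447 = 1. Thus (202|2447) = 1.
Legendre symbol 1 ⇒ 2447 is split.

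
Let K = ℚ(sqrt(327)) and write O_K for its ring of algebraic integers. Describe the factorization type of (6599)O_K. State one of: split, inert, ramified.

327 mod 4 = 3, hence disc K = 4·327 = 1308 and O_K = ℤ[√327].
disc(K) = 1308 is not divisible by 6599; 6599 is unramified.
(327/6599) = 327^3299 mod 6599 = 6598, giving Legendre symbol -1.
d is a non-residue mod p, hence 6599 remains inert in O_K.

inert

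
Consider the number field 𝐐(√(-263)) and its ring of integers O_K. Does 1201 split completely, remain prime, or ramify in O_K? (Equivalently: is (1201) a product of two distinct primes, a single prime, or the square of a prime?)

p splits

d = -263 ≡ 1 (mod 4), so O_K = ℤ[(1+√-263)/2] and disc(K) = d = -263.
1201 ∤ -263, so 1201 is unramified.
Legendre symbol by Euler's criterion: (-263/1201) ≡ (-263)^600 ≡ 1 (mod 1201), i.e. (-263/1201) = 1.
d is a quadratic residue mod p, hence 1201 splits in O_K.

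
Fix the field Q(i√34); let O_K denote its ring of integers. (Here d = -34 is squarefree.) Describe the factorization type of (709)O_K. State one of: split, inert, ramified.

d = -34 ≡ 2 (mod 4), so O_K = ℤ[√-34] and disc(K) = 4d = -136.
disc(K) = -136 is not divisible by 709; 709 is unramified.
Euler's criterion: (-34)^354 mod 709 = 1. Thus (-34|709) = 1.
d is a quadratic residue mod p, hence 709 splits in O_K.

split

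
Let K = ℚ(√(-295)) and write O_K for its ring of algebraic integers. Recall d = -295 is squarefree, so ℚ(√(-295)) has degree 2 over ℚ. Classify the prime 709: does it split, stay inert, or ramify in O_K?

p splits

d = -295 ≡ 1 (mod 4), so O_K = ℤ[(1+√-295)/2] and disc(K) = d = -295.
Since gcd(709, -295) = 1 the prime 709 does not ramify.
Legendre symbol by Euler's criterion: (-295/709) ≡ (-295)^354 ≡ 1 (mod 709), i.e. (-295/709) = 1.
Legendre symbol 1 ⇒ 709 is split.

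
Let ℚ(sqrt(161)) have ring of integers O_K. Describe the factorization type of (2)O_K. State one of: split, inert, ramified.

161 mod 4 = 1, hence disc K = 161 and O_K = ℤ[(1+√161)/2].
2 ∤ 161, so 2 is unramified.
Checking d mod 8: 161 ≡ 1. Hence 2 is split in O_K.

p splits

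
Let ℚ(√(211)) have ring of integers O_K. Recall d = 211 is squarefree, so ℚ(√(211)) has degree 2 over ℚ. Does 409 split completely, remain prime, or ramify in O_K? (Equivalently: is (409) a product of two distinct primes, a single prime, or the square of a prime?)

211 mod 4 = 3, hence disc K = 4·211 = 844 and O_K = ℤ[√211].
Since gcd(409, 844) = 1 the prime 409 does not ramify.
(211/409) = 211^204 mod 409 = 408, giving Legendre symbol -1.
Legendre symbol -1 ⇒ 409 is inert.

remains prime (inert)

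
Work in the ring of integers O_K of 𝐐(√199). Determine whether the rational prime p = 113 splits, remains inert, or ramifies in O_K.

113 remains inert

199 mod 4 = 3, hence disc K = 4·199 = 796 and O_K = ℤ[√199].
113 ∤ 796, so 113 is unramified.
Euler's criterion: 199^56 mod 113 = 112. Thus (199|113) = -1.
(199/113) = -1, so 113 is inert.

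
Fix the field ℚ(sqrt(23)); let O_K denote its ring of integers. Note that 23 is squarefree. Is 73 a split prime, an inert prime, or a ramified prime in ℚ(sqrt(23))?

73 splits in O_K

23 mod 4 = 3, hence disc K = 4·23 = 92 and O_K = ℤ[√23].
disc(K) = 92 is not divisible by 73; 73 is unramified.
Euler's criterion: 23^36 mod 73 = 1. Thus (23|73) = 1.
Legendre symbol 1 ⇒ 73 is split.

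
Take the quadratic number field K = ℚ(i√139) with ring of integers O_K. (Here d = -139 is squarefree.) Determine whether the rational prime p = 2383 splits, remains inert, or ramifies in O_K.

p splits

d = -139 ≡ 1 (mod 4), so O_K = ℤ[(1+√-139)/2] and disc(K) = d = -139.
2383 ∤ -139, so 2383 is unramified.
(-139/2383) = 2244^1191 mod 2383 = 1, giving Legendre symbol 1.
Legendre symbol 1 ⇒ 2383 is split.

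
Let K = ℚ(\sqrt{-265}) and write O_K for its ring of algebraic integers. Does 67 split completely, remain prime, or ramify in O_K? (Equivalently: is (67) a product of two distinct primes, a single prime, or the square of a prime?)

p is inert

Since -265 ≢ 1 mod 4, the ring of integers is ℤ[√-265] with discriminant 4·(-265) = -1060.
67 ∤ -1060, so 67 is unramified.
Compute (-265/67) via Euler: 3^((67-1)/2) mod 67 = 66, so (-265/67) = -1.
Legendre symbol -1 ⇒ 67 is inert.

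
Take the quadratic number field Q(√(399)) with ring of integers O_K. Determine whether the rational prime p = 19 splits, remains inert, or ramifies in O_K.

p ramifies

Since 399 ≢ 1 mod 4, the ring of integers is ℤ[√399] with discriminant 4·399 = 1596.
disc(K) = 1596 = 19·84, so p = 19 is ramified.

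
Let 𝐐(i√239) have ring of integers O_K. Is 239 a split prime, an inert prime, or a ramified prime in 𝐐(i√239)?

ramified — (239) = 𝔭²

-239 mod 4 = 1, hence disc K = -239 and O_K = ℤ[(1+√-239)/2].
disc(K) = -239 = 239·(-1), so p = 239 is ramified.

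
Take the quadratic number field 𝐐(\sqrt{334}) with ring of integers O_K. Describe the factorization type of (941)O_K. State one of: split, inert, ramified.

941 splits in O_K

Since 334 ≢ 1 mod 4, the ring of integers is ℤ[√334] with discriminant 4·334 = 1336.
Since gcd(941, 1336) = 1 the prime 941 does not ramify.
Compute (334/941) via Euler: 334^((941-1)/2) mod 941 = 1, so (334/941) = 1.
(334/941) = 1, so 941 splits.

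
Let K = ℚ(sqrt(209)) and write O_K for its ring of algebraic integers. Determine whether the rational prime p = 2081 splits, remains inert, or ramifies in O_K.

d = 209 ≡ 1 (mod 4), so O_K = ℤ[(1+√209)/2] and disc(K) = d = 209.
Since gcd(2081, 209) = 1 the prime 2081 does not ramify.
Euler's criterion: 209^1040 mod 2081 = 1. Thus (209|2081) = 1.
d is a quadratic residue mod p, hence 2081 splits in O_K.

split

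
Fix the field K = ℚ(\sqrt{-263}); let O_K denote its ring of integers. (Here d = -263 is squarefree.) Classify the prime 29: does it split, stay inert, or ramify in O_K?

Since -263 ≡ 1 mod 4, the ring of integers is ℤ[(1+√-263)/2] with discriminant -263.
Since gcd(29, -263) = 1 the prime 29 does not ramify.
Legendre symbol by Euler's criterion: (-263/29) ≡ (-263)^14 ≡ 28 (mod 29), i.e. (-263/29) = -1.
d is a non-residue mod p, hence 29 remains inert in O_K.

remains prime (inert)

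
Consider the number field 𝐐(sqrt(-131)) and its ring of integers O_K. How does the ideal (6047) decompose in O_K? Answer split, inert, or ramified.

Since -131 ≡ 1 mod 4, the ring of integers is ℤ[(1+√-131)/2] with discriminant -131.
disc(K) = -131 is not divisible by 6047; 6047 is unramified.
Compute (-131/6047) via Euler: 5916^((6047-1)/2) mod 6047 = 1, so (-131/6047) = 1.
d is a quadratic residue mod p, hence 6047 splits in O_K.

splits completely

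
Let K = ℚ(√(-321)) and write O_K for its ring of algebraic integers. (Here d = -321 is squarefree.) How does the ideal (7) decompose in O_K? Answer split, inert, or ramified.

split — (7) = 𝔭₁𝔭₂ with 𝔭₁ ≠ 𝔭₂

d = -321 ≡ 3 (mod 4), so O_K = ℤ[√-321] and disc(K) = 4d = -1284.
Since gcd(7, -1284) = 1 the prime 7 does not ramify.
Compute (-321/7) via Euler: 1^((7-1)/2) mod 7 = 1, so (-321/7) = 1.
d is a quadratic residue mod p, hence 7 splits in O_K.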